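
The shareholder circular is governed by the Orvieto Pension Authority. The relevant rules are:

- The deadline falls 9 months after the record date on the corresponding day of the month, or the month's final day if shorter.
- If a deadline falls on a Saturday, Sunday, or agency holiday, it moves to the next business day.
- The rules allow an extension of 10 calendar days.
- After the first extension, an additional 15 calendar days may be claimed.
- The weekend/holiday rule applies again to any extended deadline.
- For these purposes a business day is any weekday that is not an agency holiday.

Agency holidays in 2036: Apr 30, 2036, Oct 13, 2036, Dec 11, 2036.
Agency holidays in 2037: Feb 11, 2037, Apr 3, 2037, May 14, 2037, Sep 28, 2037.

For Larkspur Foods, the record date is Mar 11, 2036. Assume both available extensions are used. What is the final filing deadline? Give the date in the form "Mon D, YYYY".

9 months after Mar 11, 2036, on the same day of the month, is Dec 11, 2036.
Dec 11, 2036 is a listed holiday, so it moves to the next business day, Dec 12, 2036 (Friday).
Applying the 10-calendar-day extension: Dec 12, 2036 + 10 days = Dec 22, 2036.
Since Dec 22, 2036 is a Monday and not a holiday, the date is unchanged.
Add the 15 calendar-day extension to Dec 22, 2036: Jan 6, 2037.
Jan 6, 2037 (Tuesday) is already a business day.
Final deadline: Jan 6, 2037.

Jan 6, 2037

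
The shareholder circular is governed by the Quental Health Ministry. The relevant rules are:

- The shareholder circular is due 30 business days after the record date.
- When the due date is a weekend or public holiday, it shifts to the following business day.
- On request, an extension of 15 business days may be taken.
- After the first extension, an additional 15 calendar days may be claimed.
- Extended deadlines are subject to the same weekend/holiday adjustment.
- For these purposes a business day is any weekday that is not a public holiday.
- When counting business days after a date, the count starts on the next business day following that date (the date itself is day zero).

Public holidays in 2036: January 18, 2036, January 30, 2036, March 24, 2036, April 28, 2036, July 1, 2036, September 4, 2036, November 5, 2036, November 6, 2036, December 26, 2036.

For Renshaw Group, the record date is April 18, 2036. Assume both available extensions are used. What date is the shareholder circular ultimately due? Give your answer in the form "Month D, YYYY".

Starting the day after April 18, 2036 and counting 30 business days lands on June 2, 2036.
June 2, 2036 is a Monday and not a listed holiday, so it stands.
The 15-business-day extension runs from June 2, 2036 to June 23, 2036.
June 23, 2036 (Monday) is already a business day.
Applying the 15-calendar-day extension: June 23, 2036 + 15 days = July 8, 2036.
July 8, 2036 (Tuesday) is already a business day.
The final due date is July 8, 2036.

July 8, 2036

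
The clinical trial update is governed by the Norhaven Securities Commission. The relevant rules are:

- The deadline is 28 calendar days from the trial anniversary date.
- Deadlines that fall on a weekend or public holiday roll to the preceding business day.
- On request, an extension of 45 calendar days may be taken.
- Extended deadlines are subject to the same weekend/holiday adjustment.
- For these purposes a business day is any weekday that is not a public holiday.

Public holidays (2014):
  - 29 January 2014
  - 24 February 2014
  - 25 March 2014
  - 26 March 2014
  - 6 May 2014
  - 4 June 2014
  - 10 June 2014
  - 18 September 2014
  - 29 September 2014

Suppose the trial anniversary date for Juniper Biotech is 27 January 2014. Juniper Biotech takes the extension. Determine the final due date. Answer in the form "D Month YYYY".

Trigger date 27 January 2014 + 28 calendar days = 24 February 2014.
24 February 2014 is a listed holiday, so it moves to the preceding business day, 21 February 2014 (Friday).
The 45-calendar-day extension moves the deadline from 21 February 2014 to 7 April 2014.
7 April 2014 is a Monday and not a listed holiday, so it stands.
Final deadline: 7 April 2014.

7 April 2014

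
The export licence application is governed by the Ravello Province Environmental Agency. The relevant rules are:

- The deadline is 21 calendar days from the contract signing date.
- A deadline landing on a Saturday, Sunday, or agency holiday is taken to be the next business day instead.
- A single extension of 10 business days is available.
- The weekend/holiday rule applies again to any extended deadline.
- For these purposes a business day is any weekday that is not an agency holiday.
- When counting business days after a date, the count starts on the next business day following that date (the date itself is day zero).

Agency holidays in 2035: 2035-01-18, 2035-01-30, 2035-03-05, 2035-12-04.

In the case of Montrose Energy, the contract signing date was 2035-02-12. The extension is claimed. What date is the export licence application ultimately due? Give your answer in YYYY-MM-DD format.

2035-03-20

Trigger date 2035-02-12 + 21 calendar days = 2035-03-05.
2035-03-05 is a listed holiday; the next business day is 2035-03-06 (Tuesday).
The 10-business-day extension runs from 2035-03-06 to 2035-03-20.
2035-03-20 (Tuesday) is already a business day.
So the filing is due 2035-03-20.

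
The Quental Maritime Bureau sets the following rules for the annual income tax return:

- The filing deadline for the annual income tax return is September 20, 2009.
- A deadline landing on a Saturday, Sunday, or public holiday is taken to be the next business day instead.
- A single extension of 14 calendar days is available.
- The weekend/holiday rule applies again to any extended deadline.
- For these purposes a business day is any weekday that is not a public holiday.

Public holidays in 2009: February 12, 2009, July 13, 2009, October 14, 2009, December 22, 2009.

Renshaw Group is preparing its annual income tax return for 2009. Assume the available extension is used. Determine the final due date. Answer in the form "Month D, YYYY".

The statutory due date is September 20, 2009.
September 20, 2009 is a Sunday, so it moves to the next business day, September 21, 2009 (Monday).
The 14-calendar-day extension moves the deadline from September 21, 2009 to October 5, 2009.
Since October 5, 2009 is a Monday and not a holiday, the date is unchanged.
Deadline: October 5, 2009.

October 5, 2009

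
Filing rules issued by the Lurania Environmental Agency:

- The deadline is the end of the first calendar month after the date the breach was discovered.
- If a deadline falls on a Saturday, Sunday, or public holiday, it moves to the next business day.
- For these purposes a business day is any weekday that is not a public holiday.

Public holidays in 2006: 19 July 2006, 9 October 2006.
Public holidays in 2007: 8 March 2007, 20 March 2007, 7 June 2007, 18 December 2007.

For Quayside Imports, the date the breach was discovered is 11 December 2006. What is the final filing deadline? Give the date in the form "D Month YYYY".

1 month after 11 December 2006 is January 2007; that month ends on 31 January 2007.
31 January 2007 (Wednesday) is already a business day.
Final deadline: 31 January 2007.

31 January 2007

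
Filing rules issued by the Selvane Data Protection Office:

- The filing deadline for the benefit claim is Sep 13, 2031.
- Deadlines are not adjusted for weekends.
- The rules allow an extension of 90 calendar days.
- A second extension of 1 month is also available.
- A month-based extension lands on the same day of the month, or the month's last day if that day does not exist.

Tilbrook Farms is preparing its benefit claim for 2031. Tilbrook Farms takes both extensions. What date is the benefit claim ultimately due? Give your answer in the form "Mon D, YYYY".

Jan 12, 2032

The statutory due date is Sep 13, 2031.
Sep 13, 2031 is a Saturday; no weekend or holiday adjustment applies.
With the 90-day extension, Sep 13, 2031 becomes Dec 12, 2031.
No adjustment is made for weekends or holidays, so Dec 12, 2031 stands.
Applying the 1 month extension: 1 month after Dec 12, 2031 is Jan 12, 2032.
No adjustment is made for weekends or holidays, so Jan 12, 2032 stands.
Deadline: Jan 12, 2032.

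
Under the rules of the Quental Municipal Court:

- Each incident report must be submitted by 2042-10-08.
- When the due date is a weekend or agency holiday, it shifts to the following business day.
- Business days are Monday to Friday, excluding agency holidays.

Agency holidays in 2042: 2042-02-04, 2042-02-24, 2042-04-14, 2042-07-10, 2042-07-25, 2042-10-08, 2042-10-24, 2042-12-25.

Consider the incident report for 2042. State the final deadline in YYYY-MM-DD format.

Start from the fixed due date, 2042-10-08.
2042-10-08 is a listed holiday; the next business day is 2042-10-09 (Thursday).
So the filing is due 2042-10-09.

2042-10-09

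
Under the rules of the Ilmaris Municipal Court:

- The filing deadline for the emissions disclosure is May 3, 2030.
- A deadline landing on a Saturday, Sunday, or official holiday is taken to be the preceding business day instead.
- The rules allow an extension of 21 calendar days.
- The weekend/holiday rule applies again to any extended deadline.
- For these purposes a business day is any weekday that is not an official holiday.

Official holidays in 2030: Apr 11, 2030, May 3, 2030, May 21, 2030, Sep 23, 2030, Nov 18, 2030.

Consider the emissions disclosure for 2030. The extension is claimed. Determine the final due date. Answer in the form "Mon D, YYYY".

The statutory due date is May 3, 2030.
May 3, 2030 is a listed holiday, so it moves to the preceding business day, May 2, 2030 (Thursday).
Add the 21 calendar-day extension to May 2, 2030: May 23, 2030.
May 23, 2030 (Thursday) is already a business day.
The final due date is May 23, 2030.

May 23, 2030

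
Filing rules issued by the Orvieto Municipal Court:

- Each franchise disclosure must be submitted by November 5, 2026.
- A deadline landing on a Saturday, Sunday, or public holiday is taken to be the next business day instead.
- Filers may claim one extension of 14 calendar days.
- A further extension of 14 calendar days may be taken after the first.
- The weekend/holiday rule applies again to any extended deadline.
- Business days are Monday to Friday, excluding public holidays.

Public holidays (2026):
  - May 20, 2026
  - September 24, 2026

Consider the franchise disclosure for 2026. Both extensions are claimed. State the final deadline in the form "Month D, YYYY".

December 3, 2026

The statutory due date is November 5, 2026.
November 5, 2026 falls on a Thursday, which is a business day, so no adjustment is needed.
Applying the 14-calendar-day extension: November 5, 2026 + 14 days = November 19, 2026.
November 19, 2026 falls on a Thursday, which is a business day, so no adjustment is needed.
With the 14-day extension, November 19, 2026 becomes December 3, 2026.
Since December 3, 2026 is a Thursday and not a holiday, the date is unchanged.
So the filing is due December 3, 2026.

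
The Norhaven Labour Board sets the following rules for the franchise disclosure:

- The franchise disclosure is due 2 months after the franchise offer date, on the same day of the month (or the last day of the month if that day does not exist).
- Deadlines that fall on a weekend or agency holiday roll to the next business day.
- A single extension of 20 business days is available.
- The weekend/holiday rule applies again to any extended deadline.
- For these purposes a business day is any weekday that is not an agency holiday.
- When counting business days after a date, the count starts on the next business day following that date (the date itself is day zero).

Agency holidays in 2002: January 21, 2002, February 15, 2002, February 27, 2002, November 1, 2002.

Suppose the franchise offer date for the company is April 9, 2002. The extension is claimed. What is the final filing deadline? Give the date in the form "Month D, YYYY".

July 8, 2002

2 months from April 9, 2002 is June 9, 2002.
June 9, 2002 is a Sunday; the next business day is June 10, 2002 (Monday).
Applying the 20-business-day extension: 20 business days after June 10, 2002 is July 8, 2002.
July 8, 2002 is a Monday and not a listed holiday, so it stands.
Final deadline: July 8, 2002.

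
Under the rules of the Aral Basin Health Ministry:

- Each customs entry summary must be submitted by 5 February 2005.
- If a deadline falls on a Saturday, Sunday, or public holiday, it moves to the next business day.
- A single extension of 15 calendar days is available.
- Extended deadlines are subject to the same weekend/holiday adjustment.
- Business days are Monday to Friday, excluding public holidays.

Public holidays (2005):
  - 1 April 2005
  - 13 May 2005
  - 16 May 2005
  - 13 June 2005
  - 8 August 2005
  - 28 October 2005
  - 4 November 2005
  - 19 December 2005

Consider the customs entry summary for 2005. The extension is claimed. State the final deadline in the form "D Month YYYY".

22 February 2005

The statutory due date is 5 February 2005.
5 February 2005 falls on a Saturday. Rolling to the next business day gives 7 February 2005, a Monday.
Applying the 15-calendar-day extension: 7 February 2005 + 15 days = 22 February 2005.
22 February 2005 (Tuesday) is already a business day.
So the filing is due 22 February 2005.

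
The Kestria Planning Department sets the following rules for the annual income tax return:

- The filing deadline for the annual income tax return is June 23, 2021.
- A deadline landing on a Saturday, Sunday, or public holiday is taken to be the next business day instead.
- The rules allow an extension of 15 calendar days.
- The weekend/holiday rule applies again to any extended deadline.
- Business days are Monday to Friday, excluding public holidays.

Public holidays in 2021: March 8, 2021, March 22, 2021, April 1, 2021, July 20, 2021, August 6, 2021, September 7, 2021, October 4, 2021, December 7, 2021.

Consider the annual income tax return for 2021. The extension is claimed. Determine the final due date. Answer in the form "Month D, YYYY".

The stated deadline is June 23, 2021.
Since June 23, 2021 is a Wednesday and not a holiday, the date is unchanged.
Add the 15 calendar-day extension to June 23, 2021: July 8, 2021.
July 8, 2021 is a Thursday and not a listed holiday, so it stands.
So the filing is due July 8, 2021.

July 8, 2021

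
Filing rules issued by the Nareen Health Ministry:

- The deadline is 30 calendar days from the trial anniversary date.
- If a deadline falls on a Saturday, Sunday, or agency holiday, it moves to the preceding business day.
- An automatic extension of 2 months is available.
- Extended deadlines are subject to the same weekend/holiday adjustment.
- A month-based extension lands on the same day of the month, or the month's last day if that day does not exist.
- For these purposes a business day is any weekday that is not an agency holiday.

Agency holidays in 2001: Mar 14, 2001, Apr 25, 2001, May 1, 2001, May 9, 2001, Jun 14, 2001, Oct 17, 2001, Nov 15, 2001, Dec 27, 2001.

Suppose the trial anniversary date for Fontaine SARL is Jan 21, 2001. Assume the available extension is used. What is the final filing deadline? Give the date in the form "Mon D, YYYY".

Apr 20, 2001

Adding 30 calendar days to Jan 21, 2001 gives Feb 20, 2001.
Feb 20, 2001 (Tuesday) is already a business day.
Applying the 2 months extension: 2 months after Feb 20, 2001 is Apr 20, 2001.
Apr 20, 2001 is a Friday and not a listed holiday, so it stands.
Deadline: Apr 20, 2001.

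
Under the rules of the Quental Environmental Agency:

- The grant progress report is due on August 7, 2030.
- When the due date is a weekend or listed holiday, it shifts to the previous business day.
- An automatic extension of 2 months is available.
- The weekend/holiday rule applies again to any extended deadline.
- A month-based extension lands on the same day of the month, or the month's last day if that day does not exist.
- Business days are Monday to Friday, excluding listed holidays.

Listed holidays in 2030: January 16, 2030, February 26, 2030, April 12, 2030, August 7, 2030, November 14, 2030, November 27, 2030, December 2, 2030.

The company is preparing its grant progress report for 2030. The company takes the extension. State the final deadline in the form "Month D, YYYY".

The stated deadline is August 7, 2030.
August 7, 2030 is a listed holiday, so it moves to the preceding business day, August 6, 2030 (Tuesday).
Add 2 months to August 6, 2030: October 6, 2030.
October 6, 2030 is a Sunday, so it moves to the preceding business day, October 4, 2030 (Friday).
Final deadline: October 4, 2030.

October 4, 2030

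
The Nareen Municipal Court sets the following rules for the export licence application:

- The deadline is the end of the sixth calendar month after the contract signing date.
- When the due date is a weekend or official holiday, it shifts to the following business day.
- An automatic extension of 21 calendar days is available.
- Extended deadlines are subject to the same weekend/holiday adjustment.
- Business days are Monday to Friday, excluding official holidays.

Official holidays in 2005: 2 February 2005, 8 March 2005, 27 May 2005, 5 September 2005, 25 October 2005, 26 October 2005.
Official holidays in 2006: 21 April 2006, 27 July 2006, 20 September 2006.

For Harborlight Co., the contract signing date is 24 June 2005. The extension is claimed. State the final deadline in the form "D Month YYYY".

6 months after 24 June 2005 falls in December 2005; the last day of that month is 31 December 2005.
Because 31 December 2005 is a Saturday, the deadline becomes 2 January 2006 (Monday).
With the 21-day extension, 2 January 2006 becomes 23 January 2006.
23 January 2006 (Monday) is already a business day.
The final due date is 23 January 2006.

23 January 2006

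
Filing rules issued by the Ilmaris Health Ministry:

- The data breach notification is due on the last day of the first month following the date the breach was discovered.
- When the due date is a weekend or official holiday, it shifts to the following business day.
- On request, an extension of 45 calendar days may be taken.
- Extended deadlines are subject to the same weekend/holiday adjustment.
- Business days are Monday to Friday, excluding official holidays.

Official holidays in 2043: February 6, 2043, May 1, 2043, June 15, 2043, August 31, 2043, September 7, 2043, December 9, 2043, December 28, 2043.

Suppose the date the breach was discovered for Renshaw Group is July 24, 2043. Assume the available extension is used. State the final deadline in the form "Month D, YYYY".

The first month after July 24, 2043 is August 2043, whose last day is August 31, 2043.
Because August 31, 2043 is a listed holiday, the deadline becomes September 1, 2043 (Tuesday).
With the 45-day extension, September 1, 2043 becomes October 16, 2043.
Since October 16, 2043 is a Friday and not a holiday, the date is unchanged.
Deadline: October 16, 2043.

October 16, 2043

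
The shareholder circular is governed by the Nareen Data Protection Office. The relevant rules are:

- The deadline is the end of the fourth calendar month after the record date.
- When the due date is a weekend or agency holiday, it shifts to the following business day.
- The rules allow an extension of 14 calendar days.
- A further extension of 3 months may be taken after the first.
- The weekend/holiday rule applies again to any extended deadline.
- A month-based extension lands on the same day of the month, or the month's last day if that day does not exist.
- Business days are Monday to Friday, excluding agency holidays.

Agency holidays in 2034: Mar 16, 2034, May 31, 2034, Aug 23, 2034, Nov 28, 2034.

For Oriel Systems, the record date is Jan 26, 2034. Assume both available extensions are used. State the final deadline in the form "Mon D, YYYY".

Sep 15, 2034

The fourth month after Jan 26, 2034 is May 2034, whose last day is May 31, 2034.
May 31, 2034 is a listed holiday, so it moves to the next business day, Jun 1, 2034 (Thursday).
With the 14-day extension, Jun 1, 2034 becomes Jun 15, 2034.
Jun 15, 2034 falls on a Thursday, which is a business day, so no adjustment is needed.
Applying the 3 months extension: 3 months after Jun 15, 2034 is Sep 15, 2034.
Sep 15, 2034 falls on a Friday, which is a business day, so no adjustment is needed.
Final deadline: Sep 15, 2034.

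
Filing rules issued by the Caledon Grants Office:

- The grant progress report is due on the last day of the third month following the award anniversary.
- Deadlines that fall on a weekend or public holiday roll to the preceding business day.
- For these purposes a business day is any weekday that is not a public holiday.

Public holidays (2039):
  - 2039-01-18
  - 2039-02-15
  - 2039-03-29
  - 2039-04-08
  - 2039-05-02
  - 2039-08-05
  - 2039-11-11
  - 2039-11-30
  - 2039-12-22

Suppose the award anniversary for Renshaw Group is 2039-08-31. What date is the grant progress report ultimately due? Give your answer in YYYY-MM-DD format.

2039-11-29

3 months after 2039-08-31 falls in November 2039; the last day of that month is 2039-11-30.
2039-11-30 is a listed holiday, so it moves to the preceding business day, 2039-11-29 (Tuesday).
Deadline: 2039-11-29.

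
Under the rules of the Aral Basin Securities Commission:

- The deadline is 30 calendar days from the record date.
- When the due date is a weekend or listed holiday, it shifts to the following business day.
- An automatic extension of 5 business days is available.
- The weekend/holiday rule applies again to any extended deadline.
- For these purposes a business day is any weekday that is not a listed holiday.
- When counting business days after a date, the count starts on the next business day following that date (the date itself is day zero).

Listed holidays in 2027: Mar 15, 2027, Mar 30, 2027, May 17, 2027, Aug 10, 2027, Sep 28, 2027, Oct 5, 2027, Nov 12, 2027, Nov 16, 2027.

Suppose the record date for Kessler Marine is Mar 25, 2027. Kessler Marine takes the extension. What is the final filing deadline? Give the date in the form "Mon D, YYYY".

May 3, 2027

Adding 30 calendar days to Mar 25, 2027 gives Apr 24, 2027.
Apr 24, 2027 is a Saturday, so it moves to the next business day, Apr 26, 2027 (Monday).
Counting 5 further business days from Apr 26, 2027 reaches May 3, 2027.
May 3, 2027 (Monday) is already a business day.
Deadline: May 3, 2027.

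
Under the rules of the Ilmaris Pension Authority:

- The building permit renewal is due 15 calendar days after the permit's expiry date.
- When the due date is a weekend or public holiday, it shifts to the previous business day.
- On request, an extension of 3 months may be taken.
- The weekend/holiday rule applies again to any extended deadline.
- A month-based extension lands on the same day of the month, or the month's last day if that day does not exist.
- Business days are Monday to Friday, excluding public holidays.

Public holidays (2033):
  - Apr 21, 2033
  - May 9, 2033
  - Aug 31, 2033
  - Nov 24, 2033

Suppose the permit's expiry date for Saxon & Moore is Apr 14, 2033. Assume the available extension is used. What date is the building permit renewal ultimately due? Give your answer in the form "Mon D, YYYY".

15 calendar days after Apr 14, 2033 is Apr 29, 2033.
Apr 29, 2033 (Friday) is already a business day.
Applying the 3 months extension: 3 months after Apr 29, 2033 is Jul 29, 2033.
Since Jul 29, 2033 is a Friday and not a holiday, the date is unchanged.
Final deadline: Jul 29, 2033.

Jul 29, 2033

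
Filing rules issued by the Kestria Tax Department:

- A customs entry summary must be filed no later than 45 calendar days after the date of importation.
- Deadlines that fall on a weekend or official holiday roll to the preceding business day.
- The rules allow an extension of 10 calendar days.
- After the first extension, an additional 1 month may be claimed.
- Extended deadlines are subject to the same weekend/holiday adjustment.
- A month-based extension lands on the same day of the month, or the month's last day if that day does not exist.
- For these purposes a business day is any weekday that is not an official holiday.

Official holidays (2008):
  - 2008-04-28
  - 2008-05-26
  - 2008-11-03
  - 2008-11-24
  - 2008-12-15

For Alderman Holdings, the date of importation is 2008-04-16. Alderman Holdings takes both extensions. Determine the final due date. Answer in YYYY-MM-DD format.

2008-07-09

Trigger date 2008-04-16 + 45 calendar days = 2008-05-31.
2008-05-31 falls on a Saturday. Rolling to the preceding business day gives 2008-05-30, a Friday.
With the 10-day extension, 2008-05-30 becomes 2008-06-09.
2008-06-09 is a Monday and not a listed holiday, so it stands.
Add 1 month to 2008-06-09: 2008-07-09.
2008-07-09 (Wednesday) is already a business day.
So the filing is due 2008-07-09.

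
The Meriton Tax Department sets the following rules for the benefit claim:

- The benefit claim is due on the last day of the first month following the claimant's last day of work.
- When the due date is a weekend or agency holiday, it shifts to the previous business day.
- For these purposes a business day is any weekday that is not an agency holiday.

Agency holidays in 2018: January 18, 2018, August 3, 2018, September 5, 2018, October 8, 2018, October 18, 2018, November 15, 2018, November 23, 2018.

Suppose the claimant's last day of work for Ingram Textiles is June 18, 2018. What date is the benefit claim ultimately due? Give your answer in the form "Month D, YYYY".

July 31, 2018

The first month after June 18, 2018 is July 2018, whose last day is July 31, 2018.
Since July 31, 2018 is a Tuesday and not a holiday, the date is unchanged.
So the filing is due July 31, 2018.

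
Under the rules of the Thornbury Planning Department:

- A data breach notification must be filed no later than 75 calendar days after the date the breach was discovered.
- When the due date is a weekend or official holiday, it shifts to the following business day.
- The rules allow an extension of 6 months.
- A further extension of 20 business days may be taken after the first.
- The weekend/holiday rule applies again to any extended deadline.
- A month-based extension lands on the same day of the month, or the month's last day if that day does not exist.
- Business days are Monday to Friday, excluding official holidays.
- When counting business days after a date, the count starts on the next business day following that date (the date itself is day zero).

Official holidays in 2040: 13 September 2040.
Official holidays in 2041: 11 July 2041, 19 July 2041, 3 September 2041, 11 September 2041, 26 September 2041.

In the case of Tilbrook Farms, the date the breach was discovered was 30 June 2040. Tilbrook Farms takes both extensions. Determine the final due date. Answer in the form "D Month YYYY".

75 calendar days after 30 June 2040 is 13 September 2040.
13 September 2040 is a listed holiday; the next business day is 14 September 2040 (Friday).
The 6 months extension carries 14 September 2040 to 14 March 2041.
14 March 2041 falls on a Thursday, which is a business day, so no adjustment is needed.
The 20-business-day extension runs from 14 March 2041 to 11 April 2041.
11 April 2041 is a Thursday and not a listed holiday, so it stands.
The final due date is 11 April 2041.

11 April 2041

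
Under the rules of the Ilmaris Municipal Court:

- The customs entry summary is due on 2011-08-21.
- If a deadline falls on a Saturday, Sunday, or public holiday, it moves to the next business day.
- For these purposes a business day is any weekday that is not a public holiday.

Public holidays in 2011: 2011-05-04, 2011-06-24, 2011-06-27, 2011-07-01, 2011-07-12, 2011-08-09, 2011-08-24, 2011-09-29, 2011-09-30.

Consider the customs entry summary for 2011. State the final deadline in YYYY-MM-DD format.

2011-08-22

Start from the fixed due date, 2011-08-21.
2011-08-21 is a Sunday, so it moves to the next business day, 2011-08-22 (Monday).
So the filing is due 2011-08-22.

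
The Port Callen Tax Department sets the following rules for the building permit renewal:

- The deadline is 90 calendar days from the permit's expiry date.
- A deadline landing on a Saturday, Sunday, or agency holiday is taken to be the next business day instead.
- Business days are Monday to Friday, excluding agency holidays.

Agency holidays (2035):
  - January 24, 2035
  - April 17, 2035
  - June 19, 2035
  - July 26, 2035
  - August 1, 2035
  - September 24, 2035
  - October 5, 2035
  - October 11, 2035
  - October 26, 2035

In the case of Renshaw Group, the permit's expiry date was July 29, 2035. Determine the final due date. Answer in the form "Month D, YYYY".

October 29, 2035

90 calendar days after July 29, 2035 is October 27, 2035.
October 27, 2035 is a Saturday; the next business day is October 29, 2035 (Monday).
The final due date is October 29, 2035.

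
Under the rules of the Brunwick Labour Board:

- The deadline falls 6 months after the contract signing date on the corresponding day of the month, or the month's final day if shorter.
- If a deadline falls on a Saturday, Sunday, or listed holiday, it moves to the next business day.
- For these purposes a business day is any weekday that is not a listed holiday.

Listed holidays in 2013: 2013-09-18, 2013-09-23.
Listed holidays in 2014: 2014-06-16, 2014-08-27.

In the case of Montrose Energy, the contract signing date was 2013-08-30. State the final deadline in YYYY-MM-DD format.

6 months from 2013-08-30 is 2014-02-28 (day 30 does not exist in February, so the month's last day is used).
Since 2014-02-28 is a Friday and not a holiday, the date is unchanged.
The final due date is 2014-02-28.

2014-02-28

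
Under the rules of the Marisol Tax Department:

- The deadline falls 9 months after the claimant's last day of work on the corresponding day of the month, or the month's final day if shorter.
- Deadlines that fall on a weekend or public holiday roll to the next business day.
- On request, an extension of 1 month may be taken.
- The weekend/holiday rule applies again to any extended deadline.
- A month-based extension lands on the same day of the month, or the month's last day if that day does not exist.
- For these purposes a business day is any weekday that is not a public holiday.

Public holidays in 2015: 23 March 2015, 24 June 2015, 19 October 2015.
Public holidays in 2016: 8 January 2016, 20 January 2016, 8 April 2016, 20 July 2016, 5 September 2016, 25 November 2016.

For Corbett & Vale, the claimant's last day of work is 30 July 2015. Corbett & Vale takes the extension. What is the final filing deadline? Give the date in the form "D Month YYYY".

2 June 2016

9 months after 30 July 2015, on the same day of the month, is 30 April 2016.
30 April 2016 falls on a Saturday. Rolling to the next business day gives 2 May 2016, a Monday.
The 1 month extension carries 2 May 2016 to 2 June 2016.
2 June 2016 falls on a Thursday, which is a business day, so no adjustment is needed.
The final due date is 2 June 2016.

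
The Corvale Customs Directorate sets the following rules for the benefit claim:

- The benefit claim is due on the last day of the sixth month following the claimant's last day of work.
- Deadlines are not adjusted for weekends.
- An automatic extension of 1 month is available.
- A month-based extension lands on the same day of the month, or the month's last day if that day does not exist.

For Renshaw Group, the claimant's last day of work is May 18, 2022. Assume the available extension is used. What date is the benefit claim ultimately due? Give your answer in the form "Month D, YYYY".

December 30, 2022

The sixth month after May 18, 2022 is November 2022, whose last day is November 30, 2022.
No adjustment is made for weekends or holidays, so November 30, 2022 stands.
Applying the 1 month extension: 1 month after November 30, 2022 is December 30, 2022.
December 30, 2022 falls on a Friday. The rules make no weekend/holiday allowance, so it remains December 30, 2022.
Deadline: December 30, 2022.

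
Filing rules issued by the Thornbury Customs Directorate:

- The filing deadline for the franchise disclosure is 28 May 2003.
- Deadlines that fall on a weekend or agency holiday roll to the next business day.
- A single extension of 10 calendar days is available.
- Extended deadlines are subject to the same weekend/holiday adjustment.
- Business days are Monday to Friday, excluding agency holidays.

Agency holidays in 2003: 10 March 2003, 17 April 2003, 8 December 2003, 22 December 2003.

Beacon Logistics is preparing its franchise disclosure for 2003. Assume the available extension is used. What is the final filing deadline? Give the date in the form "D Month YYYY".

The statutory due date is 28 May 2003.
28 May 2003 falls on a Wednesday, which is a business day, so no adjustment is needed.
With the 10-day extension, 28 May 2003 becomes 7 June 2003.
7 June 2003 is a Saturday, so it moves to the next business day, 9 June 2003 (Monday).
The final due date is 9 June 2003.

9 June 2003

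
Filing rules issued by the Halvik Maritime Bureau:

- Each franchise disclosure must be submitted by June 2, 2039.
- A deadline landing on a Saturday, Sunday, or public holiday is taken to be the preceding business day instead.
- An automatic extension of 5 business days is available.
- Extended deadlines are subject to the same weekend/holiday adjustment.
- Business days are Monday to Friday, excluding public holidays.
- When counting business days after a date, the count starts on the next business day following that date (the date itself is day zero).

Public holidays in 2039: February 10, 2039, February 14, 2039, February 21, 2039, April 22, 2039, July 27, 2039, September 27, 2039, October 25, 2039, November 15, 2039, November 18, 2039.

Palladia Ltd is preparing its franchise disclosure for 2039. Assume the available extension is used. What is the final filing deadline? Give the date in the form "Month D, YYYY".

The stated deadline is June 2, 2039.
June 2, 2039 falls on a Thursday, which is a business day, so no adjustment is needed.
The 5-business-day extension runs from June 2, 2039 to June 9, 2039.
June 9, 2039 is a Thursday and not a listed holiday, so it stands.
Final deadline: June 9, 2039.

June 9, 2039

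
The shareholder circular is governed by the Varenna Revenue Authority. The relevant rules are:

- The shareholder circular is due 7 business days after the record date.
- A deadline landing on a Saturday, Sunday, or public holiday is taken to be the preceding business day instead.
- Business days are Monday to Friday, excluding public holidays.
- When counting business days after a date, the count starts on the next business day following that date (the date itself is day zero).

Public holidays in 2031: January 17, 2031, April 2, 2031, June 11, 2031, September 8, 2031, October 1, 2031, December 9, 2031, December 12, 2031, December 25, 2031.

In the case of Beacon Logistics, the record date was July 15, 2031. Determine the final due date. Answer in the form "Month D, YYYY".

Counting 7 business days after July 15, 2031 (skipping weekends and listed holidays) reaches July 24, 2031.
July 24, 2031 (Thursday) is already a business day.
So the filing is due July 24, 2031.

July 24, 2031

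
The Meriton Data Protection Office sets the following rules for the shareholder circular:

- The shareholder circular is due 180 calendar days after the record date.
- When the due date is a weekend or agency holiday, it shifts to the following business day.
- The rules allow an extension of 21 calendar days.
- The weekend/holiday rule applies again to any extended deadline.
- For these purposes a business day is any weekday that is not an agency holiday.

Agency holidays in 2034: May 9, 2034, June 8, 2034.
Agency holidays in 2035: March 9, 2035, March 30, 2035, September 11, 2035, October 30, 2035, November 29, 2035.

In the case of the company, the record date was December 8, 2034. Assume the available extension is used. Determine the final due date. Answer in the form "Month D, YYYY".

180 calendar days after December 8, 2034 is June 6, 2035.
Since June 6, 2035 is a Wednesday and not a holiday, the date is unchanged.
With the 21-day extension, June 6, 2035 becomes June 27, 2035.
Since June 27, 2035 is a Wednesday and not a holiday, the date is unchanged.
The final due date is June 27, 2035.

June 27, 2035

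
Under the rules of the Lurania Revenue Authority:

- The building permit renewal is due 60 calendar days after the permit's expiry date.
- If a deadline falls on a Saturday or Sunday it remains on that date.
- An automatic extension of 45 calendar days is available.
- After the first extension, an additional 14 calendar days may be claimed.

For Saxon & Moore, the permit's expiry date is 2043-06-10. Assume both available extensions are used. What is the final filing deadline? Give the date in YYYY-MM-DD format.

2043-10-07

Adding 60 calendar days to 2043-06-10 gives 2043-08-09.
2043-08-09 falls on a Sunday. The rules make no weekend/holiday allowance, so it remains 2043-08-09.
Applying the 45-calendar-day extension: 2043-08-09 + 45 days = 2043-09-23.
2043-09-23 falls on a Wednesday. The rules make no weekend/holiday allowance, so it remains 2043-09-23.
With the 14-day extension, 2043-09-23 becomes 2043-10-07.
2043-10-07 falls on a Wednesday. The rules make no weekend/holiday allowance, so it remains 2043-10-07.
Deadline: 2043-10-07.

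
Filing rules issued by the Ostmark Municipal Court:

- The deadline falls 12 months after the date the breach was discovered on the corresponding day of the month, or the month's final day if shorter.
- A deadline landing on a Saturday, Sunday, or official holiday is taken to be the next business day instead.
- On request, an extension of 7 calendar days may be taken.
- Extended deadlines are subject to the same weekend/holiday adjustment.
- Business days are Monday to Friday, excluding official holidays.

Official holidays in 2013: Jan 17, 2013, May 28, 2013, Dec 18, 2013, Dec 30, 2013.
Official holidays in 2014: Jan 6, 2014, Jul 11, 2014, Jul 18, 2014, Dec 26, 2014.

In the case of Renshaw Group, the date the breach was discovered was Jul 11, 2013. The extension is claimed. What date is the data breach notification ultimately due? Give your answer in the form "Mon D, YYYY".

Jul 21, 2014

12 months from Jul 11, 2013 is Jul 11, 2014.
Jul 11, 2014 is a listed holiday, so it moves to the next business day, Jul 14, 2014 (Monday).
With the 7-day extension, Jul 14, 2014 becomes Jul 21, 2014.
Jul 21, 2014 falls on a Monday, which is a business day, so no adjustment is needed.
The final due date is Jul 21, 2014.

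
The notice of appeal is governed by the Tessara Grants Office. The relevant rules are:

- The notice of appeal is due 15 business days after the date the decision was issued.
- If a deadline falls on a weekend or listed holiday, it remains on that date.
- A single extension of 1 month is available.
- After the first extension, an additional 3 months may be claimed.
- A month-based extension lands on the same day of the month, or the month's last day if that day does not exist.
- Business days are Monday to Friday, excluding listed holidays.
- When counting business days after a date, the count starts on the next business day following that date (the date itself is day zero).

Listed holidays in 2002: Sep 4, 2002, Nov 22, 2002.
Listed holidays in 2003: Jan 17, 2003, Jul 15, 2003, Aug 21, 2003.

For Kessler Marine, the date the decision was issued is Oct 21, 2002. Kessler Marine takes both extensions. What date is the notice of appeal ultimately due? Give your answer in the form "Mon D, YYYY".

Counting 15 business days after Oct 21, 2002 (skipping weekends and listed holidays) reaches Nov 11, 2002.
Nov 11, 2002 falls on a Monday. The rules make no weekend/holiday allowance, so it remains Nov 11, 2002.
Applying the 1 month extension: 1 month after Nov 11, 2002 is Dec 11, 2002.
Dec 11, 2002 falls on a Wednesday. The rules make no weekend/holiday allowance, so it remains Dec 11, 2002.
The 3 months extension carries Dec 11, 2002 to Mar 11, 2003.
Mar 11, 2003 is a Tuesday; no weekend or holiday adjustment applies.
Deadline: Mar 11, 2003.

Mar 11, 2003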